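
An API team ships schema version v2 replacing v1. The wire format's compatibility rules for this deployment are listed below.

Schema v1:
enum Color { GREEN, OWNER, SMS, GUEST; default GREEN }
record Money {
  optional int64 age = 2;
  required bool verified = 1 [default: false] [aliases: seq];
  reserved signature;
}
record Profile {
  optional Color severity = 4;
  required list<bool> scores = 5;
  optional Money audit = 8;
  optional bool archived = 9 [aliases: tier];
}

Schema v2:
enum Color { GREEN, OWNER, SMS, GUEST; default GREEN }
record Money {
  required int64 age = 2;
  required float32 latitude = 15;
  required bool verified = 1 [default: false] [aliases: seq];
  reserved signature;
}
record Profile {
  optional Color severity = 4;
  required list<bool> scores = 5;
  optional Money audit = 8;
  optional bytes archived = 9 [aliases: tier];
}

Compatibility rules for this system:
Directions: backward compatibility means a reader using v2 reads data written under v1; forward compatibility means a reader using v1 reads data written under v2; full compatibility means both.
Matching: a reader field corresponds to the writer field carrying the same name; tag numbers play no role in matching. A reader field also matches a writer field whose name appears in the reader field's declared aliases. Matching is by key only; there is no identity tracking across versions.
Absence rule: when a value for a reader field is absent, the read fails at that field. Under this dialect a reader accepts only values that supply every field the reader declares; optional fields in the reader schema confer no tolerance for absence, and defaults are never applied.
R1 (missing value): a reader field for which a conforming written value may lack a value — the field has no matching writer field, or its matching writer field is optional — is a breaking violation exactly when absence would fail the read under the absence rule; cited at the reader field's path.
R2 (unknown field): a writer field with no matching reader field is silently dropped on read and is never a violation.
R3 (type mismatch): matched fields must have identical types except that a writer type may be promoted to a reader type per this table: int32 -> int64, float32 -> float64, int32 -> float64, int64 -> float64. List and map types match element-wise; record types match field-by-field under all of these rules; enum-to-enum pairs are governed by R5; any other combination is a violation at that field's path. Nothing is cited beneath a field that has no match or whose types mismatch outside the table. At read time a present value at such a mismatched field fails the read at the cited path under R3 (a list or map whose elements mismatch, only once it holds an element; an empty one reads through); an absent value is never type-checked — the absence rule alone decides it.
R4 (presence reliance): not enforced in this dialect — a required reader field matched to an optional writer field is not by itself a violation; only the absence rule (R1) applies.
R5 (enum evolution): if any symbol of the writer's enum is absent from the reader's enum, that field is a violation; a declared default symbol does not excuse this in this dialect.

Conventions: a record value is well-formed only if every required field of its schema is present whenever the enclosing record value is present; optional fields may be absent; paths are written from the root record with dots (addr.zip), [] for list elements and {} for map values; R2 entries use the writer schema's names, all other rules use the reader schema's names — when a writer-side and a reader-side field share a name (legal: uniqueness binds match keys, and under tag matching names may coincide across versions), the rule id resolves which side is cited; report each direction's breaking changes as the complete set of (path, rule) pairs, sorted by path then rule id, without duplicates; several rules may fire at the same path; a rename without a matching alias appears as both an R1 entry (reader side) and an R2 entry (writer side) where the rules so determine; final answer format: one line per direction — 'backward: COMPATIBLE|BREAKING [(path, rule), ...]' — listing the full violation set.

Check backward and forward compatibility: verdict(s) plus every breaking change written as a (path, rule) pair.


backward: BREAKING [(archived, R1), (archived, R3), (audit, R1), (audit.age, R1), (audit.latitude, R1), (severity, R1)]; forward: BREAKING [(archived, R1), (archived, R3), (audit, R1), (severity, R1)]

the writer's type comes first in each Profile pair
backward pass over Profile, reader schema v2, writer schema v1:
  Color -> Color, writer optional: severity aligns to severity
  list<bool> -> list<bool>, writer required: scores aligns to scores
  Money -> Money, writer optional: audit aligns to audit
  bool -> bytes, writer optional: archived aligns to archived
  int64 -> int64, writer optional: audit.age aligns to audit.age
  audit.latitude: no writer-side match
  bool -> bool, writer required: audit.verified aligns to audit.verified
  breaking: (archived, R1)
  breaking: (archived, R3)
  breaking: (audit, R1)
  breaking: (audit.age, R1)
  breaking: (audit.latitude, R1)
  breaking: (severity, R1)
  => backward: BREAKING (6)
forward pass over Profile, reader schema v1, writer schema v2:
  Color -> Color, writer optional: severity aligns to severity
  list<bool> -> list<bool>, writer required: scores aligns to scores
  Money -> Money, writer optional: audit aligns to audit
  bytes -> bool, writer optional: archived aligns to archived
  int64 -> int64, writer required: audit.age aligns to audit.age
  bool -> bool, writer required: audit.verified aligns to audit.verified
  writer field audit.latitude has no reader counterpart
  breaking: (archived, R1)
  breaking: (archived, R3)
  breaking: (audit, R1)
  breaking: (severity, R1)
  => forward: BREAKING (4)


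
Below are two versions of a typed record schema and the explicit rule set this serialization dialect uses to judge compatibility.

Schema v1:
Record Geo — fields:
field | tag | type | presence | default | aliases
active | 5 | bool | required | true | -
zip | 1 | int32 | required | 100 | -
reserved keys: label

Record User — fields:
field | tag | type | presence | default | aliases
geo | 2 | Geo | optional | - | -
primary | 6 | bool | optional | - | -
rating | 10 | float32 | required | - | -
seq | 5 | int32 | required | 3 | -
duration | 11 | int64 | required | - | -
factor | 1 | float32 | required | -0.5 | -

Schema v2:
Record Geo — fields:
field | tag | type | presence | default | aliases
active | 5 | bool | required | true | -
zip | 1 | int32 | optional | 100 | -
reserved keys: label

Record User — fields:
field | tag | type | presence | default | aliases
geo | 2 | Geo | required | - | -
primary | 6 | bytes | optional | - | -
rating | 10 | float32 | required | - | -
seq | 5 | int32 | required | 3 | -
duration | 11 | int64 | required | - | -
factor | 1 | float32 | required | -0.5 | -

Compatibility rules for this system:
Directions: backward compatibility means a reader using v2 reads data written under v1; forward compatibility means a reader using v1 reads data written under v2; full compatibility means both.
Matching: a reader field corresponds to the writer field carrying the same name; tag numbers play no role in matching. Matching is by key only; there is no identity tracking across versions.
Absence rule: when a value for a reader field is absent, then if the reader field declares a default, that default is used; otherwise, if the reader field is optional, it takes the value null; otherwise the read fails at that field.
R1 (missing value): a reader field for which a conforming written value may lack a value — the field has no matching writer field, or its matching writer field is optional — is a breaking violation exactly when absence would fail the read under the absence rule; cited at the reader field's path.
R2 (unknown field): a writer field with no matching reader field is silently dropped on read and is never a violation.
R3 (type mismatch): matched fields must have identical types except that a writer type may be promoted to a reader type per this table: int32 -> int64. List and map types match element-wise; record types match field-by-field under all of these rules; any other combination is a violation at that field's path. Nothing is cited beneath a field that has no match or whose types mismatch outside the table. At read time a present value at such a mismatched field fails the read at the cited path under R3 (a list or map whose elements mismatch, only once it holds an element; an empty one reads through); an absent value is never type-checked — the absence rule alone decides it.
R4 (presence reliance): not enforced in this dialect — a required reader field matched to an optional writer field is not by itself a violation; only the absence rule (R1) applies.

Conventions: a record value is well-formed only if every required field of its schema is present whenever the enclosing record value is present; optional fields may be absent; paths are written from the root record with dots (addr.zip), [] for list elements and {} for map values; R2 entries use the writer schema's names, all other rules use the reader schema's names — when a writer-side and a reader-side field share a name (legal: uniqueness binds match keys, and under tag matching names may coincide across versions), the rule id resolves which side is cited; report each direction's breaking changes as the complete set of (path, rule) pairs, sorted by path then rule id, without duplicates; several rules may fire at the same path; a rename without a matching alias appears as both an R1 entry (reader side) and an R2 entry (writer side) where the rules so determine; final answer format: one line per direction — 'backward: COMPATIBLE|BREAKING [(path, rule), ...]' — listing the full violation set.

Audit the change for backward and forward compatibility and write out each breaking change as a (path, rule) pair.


the writer's type comes first in each User pair
backward analysis of User with v2 as reader and v1 as writer:
  geo <- geo (Geo -> Geo, writer optional)
  primary <- primary (bool -> bytes, writer optional)
  rating <- rating (float32 -> float32, writer required)
  seq <- seq (int32 -> int32, writer required)
  duration <- duration (int64 -> int64, writer required)
  factor <- factor (float32 -> float32, writer required)
  geo.active <- geo.active (bool -> bool, writer required)
  geo.zip <- geo.zip (int32 -> int32, writer required)
  breaking: (geo, R1)
  breaking: (primary, R3)
  => backward: BREAKING (2)
forward analysis of User with v1 as reader and v2 as writer:
  geo <- geo (Geo -> Geo, writer required)
  primary <- primary (bytes -> bool, writer optional)
  rating <- rating (float32 -> float32, writer required)
  seq <- seq (int32 -> int32, writer required)
  duration <- duration (int64 -> int64, writer required)
  factor <- factor (float32 -> float32, writer required)
  geo.active <- geo.active (bool -> bool, writer required)
  geo.zip <- geo.zip (int32 -> int32, writer optional)
  breaking: (primary, R3)
  => forward: BREAKING (1)

backward: BREAKING [(geo, R1), (primary, R3)]; forward: BREAKING [(primary, R3)]


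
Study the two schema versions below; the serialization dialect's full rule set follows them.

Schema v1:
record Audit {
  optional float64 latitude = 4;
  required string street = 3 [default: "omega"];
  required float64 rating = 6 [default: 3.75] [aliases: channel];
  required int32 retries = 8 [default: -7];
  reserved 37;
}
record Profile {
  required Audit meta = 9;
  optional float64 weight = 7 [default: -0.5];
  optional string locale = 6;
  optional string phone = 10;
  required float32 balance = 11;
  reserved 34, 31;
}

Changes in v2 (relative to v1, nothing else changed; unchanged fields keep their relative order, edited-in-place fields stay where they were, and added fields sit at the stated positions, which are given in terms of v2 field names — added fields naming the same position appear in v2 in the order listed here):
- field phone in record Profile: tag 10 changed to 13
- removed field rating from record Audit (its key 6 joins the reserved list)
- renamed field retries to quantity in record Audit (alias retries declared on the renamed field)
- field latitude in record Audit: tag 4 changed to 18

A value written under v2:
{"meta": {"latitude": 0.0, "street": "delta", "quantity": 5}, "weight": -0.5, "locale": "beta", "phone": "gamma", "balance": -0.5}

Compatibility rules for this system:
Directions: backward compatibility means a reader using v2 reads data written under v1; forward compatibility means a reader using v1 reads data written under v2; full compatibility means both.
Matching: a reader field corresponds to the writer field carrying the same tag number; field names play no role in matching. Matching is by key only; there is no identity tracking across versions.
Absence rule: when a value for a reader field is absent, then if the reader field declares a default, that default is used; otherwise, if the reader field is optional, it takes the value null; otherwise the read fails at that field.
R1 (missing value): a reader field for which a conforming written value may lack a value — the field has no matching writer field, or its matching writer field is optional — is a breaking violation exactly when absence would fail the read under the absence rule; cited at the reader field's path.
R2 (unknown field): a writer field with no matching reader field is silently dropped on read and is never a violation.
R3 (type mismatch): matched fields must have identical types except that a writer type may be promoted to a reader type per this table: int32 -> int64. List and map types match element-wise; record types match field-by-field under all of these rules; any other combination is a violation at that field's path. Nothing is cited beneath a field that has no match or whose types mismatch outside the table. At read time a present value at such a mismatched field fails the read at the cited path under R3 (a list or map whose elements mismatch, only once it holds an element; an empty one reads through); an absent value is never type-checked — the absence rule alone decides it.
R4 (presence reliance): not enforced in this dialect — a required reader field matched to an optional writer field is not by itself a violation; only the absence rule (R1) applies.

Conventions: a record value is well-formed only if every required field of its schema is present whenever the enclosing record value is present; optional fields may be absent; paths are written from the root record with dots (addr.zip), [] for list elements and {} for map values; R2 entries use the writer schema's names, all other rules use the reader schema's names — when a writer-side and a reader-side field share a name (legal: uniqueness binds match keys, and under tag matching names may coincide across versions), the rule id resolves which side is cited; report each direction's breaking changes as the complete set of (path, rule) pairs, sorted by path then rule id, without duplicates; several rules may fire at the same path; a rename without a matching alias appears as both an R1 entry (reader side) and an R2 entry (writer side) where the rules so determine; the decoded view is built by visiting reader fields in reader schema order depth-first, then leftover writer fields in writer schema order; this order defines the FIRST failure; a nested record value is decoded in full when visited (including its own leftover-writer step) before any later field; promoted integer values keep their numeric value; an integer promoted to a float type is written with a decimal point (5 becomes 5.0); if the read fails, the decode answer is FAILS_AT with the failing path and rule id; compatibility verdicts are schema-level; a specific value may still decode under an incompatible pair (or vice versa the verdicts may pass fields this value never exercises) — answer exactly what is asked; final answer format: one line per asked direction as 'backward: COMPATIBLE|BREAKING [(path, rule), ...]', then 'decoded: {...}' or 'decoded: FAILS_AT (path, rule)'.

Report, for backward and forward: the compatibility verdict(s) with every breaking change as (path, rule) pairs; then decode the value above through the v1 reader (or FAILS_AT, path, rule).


the writer's type comes first in each Profile pair
backward pass over Profile, reader schema v2, writer schema v1:
  Audit -> Audit, writer required: meta aligns to meta
  float64 -> float64, writer optional: weight aligns to weight
  string -> string, writer optional: locale aligns to locale
  phone: no writer match
  float32 -> float32, writer required: balance aligns to balance
  writer field phone has no reader counterpart
  meta.latitude: no writer match
  string -> string, writer required: meta.street aligns to meta.street
  int32 -> int32, writer required: meta.quantity aligns to meta.retries
  writer field meta.latitude has no reader counterpart
  writer field meta.rating has no reader counterpart
  => no violations; backward on Profile: COMPATIBLE
forward pass over Profile, reader schema v1, writer schema v2:
  Audit -> Audit, writer required: meta aligns to meta
  float64 -> float64, writer optional: weight aligns to weight
  string -> string, writer optional: locale aligns to locale
  phone: no writer match
  float32 -> float32, writer required: balance aligns to balance
  writer field phone has no reader counterpart
  meta.latitude: no writer match
  string -> string, writer required: meta.street aligns to meta.street
  meta.rating: no writer match
  int32 -> int32, writer required: meta.retries aligns to meta.quantity
  writer field meta.latitude has no reader counterpart
  => no violations; forward on Profile: COMPATIBLE
decode walk for Profile under reader schema v1:
  meta.latitude := null (absent, optional -> null)
  meta.street := "delta"
  meta.rating := 3.75 (absent -> default)
  meta.retries := 5 (from writer quantity)
  writer meta.latitude: unknown -> dropped
  weight := -0.5
  locale := "beta"
  phone := null (absent, optional -> null)
  balance := -0.5
  writer phone: unknown -> dropped
  => decoded: {"meta": {"latitude": null, "street": "delta", "rating": 3.75, "retries": 5}, "weight": -0.5, "locale": "beta", "phone": null, "balance": -0.5}

backward: COMPATIBLE []; forward: COMPATIBLE []; decoded: {"meta": {"latitude": null, "street": "delta", "rating": 3.75, "retries": 5}, "weight": -0.5, "locale": "beta", "phone": null, "balance": -0.5}


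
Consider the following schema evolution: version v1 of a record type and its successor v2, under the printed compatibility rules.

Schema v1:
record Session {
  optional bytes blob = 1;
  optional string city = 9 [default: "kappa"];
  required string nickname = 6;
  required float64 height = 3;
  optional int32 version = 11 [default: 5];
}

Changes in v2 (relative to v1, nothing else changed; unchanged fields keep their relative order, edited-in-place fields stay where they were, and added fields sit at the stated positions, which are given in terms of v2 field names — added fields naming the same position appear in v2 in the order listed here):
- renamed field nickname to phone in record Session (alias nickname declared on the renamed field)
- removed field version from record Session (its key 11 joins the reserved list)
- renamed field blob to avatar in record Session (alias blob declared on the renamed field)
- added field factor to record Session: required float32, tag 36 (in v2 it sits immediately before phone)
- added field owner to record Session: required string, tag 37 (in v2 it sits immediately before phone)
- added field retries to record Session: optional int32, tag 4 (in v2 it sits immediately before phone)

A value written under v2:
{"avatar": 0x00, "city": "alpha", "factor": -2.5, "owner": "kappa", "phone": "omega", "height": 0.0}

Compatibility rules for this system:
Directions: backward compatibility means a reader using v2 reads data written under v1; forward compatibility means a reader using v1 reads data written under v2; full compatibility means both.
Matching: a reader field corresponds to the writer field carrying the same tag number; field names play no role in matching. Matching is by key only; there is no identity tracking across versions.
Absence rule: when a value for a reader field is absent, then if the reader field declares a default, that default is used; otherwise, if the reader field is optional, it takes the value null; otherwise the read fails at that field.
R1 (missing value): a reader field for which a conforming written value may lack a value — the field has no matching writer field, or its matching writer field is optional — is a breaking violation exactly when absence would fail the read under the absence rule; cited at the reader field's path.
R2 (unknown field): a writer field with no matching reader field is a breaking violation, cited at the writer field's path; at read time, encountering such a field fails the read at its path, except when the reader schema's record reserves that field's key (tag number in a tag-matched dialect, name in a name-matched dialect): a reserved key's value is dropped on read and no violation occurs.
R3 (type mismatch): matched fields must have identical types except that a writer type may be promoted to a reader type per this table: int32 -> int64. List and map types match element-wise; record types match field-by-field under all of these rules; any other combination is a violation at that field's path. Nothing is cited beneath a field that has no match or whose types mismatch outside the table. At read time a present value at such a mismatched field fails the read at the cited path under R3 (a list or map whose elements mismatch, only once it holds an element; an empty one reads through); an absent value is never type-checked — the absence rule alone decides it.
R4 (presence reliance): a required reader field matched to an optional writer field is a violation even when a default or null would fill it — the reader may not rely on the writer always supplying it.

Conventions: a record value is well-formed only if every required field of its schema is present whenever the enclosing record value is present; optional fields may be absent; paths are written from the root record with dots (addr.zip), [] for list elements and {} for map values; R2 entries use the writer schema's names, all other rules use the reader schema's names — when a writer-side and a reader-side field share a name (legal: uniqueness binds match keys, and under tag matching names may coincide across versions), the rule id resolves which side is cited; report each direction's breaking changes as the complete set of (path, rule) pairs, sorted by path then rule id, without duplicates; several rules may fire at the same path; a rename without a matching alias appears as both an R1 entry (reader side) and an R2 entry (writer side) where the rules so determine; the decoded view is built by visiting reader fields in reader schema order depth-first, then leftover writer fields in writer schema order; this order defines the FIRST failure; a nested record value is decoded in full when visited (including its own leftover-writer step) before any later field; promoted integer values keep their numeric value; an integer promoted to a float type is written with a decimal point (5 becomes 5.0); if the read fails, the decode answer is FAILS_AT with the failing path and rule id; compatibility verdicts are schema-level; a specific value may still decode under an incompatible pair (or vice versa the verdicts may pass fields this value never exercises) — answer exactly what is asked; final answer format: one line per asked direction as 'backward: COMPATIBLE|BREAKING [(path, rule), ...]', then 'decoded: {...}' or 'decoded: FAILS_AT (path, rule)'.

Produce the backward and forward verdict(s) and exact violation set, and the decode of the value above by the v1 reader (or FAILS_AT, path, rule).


in Session below, arrows point writer -> reader
backward on Session — v2 reading data written by v1:
  writer optional, bytes -> bytes: reader avatar maps from writer blob
  writer optional, string -> string: reader city maps from writer city
  factor: no writer match
  owner: no writer match
  retries: no writer match
  writer required, string -> string: reader phone maps from writer nickname
  writer required, float64 -> float64: reader height maps from writer height
  writer version: unknown to reader
  violation R1 at factor
  violation R1 at owner
  => backward: BREAKING (2)
forward on Session — v1 reading data written by v2:
  writer optional, bytes -> bytes: reader blob maps from writer avatar
  writer optional, string -> string: reader city maps from writer city
  writer required, string -> string: reader nickname maps from writer phone
  writer required, float64 -> float64: reader height maps from writer height
  version: no writer match
  writer factor: unknown to reader
  writer owner: unknown to reader
  writer retries: unknown to reader
  violation R2 at factor
  violation R2 at owner
  violation R2 at retries
  => forward: BREAKING (3)
decode (reader v1):
  blob := 0x00 (from writer avatar)
  city := "alpha"
  nickname := "omega" (from writer phone)
  height := 0.0
  version := 5 (missing; default applied)
  read fails at factor under R2 (unknown field)
  => FAILS_AT (factor, R2)

backward: BREAKING [(factor, R1), (owner, R1)]; forward: BREAKING [(factor, R2), (owner, R2), (retries, R2)]; decoded: FAILS_AT (factor, R2)


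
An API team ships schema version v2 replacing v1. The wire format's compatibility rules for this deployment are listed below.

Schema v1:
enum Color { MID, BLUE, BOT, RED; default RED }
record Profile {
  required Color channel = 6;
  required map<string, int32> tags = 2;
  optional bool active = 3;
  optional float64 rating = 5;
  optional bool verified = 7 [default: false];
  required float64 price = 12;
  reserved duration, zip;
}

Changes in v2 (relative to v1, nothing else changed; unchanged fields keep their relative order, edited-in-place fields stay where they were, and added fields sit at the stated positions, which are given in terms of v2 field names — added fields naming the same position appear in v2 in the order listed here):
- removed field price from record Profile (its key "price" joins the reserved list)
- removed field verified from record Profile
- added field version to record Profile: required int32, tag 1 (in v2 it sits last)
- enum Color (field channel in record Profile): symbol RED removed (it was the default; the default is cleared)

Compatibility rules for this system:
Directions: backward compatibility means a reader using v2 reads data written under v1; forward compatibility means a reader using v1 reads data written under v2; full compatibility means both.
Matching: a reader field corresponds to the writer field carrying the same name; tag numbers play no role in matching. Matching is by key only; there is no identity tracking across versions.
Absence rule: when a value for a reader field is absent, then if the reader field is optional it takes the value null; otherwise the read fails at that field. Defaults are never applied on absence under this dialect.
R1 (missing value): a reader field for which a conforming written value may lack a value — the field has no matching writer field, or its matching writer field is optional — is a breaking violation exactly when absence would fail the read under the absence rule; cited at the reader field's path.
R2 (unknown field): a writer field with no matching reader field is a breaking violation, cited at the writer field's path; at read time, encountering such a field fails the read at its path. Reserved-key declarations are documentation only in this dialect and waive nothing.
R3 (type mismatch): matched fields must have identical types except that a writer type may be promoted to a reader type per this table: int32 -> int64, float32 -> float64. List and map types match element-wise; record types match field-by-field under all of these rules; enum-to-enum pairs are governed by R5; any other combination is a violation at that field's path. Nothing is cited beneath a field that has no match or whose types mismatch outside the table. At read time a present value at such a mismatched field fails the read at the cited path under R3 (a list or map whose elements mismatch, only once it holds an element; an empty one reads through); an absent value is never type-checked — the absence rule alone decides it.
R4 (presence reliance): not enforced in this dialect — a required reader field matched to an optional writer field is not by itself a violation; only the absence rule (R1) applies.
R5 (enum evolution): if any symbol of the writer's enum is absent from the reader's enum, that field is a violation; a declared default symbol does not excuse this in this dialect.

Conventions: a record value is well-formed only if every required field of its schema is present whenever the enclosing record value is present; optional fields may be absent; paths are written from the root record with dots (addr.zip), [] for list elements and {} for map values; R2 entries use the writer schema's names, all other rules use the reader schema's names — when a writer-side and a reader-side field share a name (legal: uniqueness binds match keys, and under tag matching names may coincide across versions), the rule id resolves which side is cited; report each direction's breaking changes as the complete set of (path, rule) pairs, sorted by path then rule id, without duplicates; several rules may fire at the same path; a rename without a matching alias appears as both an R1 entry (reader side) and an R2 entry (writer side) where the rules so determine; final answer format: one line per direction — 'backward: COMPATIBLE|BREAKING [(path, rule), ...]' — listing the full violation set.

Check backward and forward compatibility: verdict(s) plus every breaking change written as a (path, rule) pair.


in Profile below, arrows point writer -> reader
backward on Profile — v2 reading data written by v1:
  channel <- channel (Color -> Color, writer required)
  tags <- tags (map<string, int32> -> map<string, int32>, writer required)
  active <- active (bool -> bool, writer optional)
  rating <- rating (float64 -> float64, writer optional)
  version: no writer-side match
  verified (writer side), unknown to reader
  price (writer side), unknown to reader
  rule R5 violated at channel
  rule R2 violated at price
  rule R2 violated at verified
  rule R1 violated at version
  backward on Profile therefore BREAKING (4)
forward on Profile — v1 reading data written by v2:
  channel <- channel (Color -> Color, writer required)
  tags <- tags (map<string, int32> -> map<string, int32>, writer required)
  active <- active (bool -> bool, writer optional)
  rating <- rating (float64 -> float64, writer optional)
  verified: no writer-side match
  price: no writer-side match
  version (writer side), unknown to reader
  rule R1 violated at price
  rule R2 violated at version
  forward on Profile therefore BREAKING (2)

backward: BREAKING [(channel, R5), (price, R2), (verified, R2), (version, R1)]; forward: BREAKING [(price, R1), (version, R2)]


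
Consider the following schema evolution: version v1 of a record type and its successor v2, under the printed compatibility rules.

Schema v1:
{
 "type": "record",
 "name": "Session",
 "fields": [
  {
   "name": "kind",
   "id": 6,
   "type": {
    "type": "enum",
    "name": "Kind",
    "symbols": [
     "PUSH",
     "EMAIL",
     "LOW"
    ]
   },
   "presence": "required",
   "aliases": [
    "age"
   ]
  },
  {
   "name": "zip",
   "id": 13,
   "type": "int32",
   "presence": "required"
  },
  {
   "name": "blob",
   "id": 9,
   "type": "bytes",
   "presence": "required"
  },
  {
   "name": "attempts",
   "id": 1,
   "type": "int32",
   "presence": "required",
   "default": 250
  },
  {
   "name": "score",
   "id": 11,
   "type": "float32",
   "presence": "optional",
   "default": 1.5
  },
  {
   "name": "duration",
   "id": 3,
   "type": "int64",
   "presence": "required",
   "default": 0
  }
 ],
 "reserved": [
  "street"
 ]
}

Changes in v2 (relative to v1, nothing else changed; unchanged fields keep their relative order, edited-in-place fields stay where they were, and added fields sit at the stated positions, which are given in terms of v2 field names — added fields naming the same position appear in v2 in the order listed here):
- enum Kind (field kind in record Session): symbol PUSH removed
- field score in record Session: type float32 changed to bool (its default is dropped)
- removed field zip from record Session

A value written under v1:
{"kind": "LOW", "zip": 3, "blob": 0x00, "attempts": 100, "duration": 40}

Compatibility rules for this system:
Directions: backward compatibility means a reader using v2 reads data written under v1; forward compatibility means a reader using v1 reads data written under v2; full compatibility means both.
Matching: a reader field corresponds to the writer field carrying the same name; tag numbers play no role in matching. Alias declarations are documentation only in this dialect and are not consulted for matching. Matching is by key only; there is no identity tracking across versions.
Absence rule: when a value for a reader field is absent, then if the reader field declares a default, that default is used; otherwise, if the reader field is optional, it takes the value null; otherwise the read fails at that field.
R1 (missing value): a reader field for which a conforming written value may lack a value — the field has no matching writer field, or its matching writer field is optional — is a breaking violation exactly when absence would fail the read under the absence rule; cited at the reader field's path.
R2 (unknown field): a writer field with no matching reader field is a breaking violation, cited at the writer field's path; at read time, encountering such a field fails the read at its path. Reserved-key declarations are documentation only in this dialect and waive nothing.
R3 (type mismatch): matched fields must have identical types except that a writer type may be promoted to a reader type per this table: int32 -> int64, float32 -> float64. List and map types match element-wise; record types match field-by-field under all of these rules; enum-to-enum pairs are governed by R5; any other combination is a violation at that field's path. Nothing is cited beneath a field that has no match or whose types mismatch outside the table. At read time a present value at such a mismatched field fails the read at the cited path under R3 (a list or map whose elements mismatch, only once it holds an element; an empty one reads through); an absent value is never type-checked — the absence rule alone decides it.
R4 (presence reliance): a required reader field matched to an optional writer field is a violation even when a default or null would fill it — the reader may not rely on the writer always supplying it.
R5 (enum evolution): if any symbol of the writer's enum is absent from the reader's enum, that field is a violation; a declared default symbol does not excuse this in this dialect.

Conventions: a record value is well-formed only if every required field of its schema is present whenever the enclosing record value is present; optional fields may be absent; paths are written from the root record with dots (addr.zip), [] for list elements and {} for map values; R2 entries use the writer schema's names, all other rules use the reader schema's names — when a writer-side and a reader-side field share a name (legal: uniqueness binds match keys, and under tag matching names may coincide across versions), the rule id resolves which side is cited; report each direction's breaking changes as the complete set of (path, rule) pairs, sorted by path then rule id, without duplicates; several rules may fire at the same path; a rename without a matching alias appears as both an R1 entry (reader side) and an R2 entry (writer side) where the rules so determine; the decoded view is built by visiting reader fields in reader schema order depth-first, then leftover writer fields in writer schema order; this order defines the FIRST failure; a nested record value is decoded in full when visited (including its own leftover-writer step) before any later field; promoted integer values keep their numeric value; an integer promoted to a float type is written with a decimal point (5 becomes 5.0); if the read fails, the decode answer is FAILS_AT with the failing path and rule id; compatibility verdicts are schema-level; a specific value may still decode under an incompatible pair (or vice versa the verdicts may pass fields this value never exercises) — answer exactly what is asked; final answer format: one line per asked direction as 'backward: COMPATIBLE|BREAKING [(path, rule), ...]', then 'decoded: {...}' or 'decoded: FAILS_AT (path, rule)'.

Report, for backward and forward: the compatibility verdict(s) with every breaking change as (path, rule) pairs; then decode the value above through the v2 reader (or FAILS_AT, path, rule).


each type pair in Session: writer, then reader
backward pass over Session, reader schema v2, writer schema v1:
  Kind -> Kind, writer required: kind aligns to kind
  bytes -> bytes, writer required: blob aligns to blob
  int32 -> int32, writer required: attempts aligns to attempts
  float32 -> bool, writer optional: score aligns to score
  int64 -> int64, writer required: duration aligns to duration
  zip (writer side), unknown to reader
  rule R5 violated at kind
  rule R3 violated at score
  rule R2 violated at zip
  => backward verdict for Session: BREAKING, 3 violation(s)
forward pass over Session, reader schema v1, writer schema v2:
  Kind -> Kind, writer required: kind aligns to kind
  zip: no writer match
  bytes -> bytes, writer required: blob aligns to blob
  int32 -> int32, writer required: attempts aligns to attempts
  bool -> float32, writer optional: score aligns to score
  int64 -> int64, writer required: duration aligns to duration
  rule R3 violated at score
  rule R1 violated at zip
  => forward verdict for Session: BREAKING, 2 violation(s)
migrating the Session value to v2:
  kind := "LOW"
  blob := 0x00
  attempts := 100
  score := null (missing; optional => null)
  duration := 40
  read fails at zip under R2 (unknown field)
  => FAILS_AT (zip, R2)

backward: BREAKING [(kind, R5), (score, R3), (zip, R2)]; forward: BREAKING [(score, R3), (zip, R1)]; decoded: FAILS_AT (zip, R2)


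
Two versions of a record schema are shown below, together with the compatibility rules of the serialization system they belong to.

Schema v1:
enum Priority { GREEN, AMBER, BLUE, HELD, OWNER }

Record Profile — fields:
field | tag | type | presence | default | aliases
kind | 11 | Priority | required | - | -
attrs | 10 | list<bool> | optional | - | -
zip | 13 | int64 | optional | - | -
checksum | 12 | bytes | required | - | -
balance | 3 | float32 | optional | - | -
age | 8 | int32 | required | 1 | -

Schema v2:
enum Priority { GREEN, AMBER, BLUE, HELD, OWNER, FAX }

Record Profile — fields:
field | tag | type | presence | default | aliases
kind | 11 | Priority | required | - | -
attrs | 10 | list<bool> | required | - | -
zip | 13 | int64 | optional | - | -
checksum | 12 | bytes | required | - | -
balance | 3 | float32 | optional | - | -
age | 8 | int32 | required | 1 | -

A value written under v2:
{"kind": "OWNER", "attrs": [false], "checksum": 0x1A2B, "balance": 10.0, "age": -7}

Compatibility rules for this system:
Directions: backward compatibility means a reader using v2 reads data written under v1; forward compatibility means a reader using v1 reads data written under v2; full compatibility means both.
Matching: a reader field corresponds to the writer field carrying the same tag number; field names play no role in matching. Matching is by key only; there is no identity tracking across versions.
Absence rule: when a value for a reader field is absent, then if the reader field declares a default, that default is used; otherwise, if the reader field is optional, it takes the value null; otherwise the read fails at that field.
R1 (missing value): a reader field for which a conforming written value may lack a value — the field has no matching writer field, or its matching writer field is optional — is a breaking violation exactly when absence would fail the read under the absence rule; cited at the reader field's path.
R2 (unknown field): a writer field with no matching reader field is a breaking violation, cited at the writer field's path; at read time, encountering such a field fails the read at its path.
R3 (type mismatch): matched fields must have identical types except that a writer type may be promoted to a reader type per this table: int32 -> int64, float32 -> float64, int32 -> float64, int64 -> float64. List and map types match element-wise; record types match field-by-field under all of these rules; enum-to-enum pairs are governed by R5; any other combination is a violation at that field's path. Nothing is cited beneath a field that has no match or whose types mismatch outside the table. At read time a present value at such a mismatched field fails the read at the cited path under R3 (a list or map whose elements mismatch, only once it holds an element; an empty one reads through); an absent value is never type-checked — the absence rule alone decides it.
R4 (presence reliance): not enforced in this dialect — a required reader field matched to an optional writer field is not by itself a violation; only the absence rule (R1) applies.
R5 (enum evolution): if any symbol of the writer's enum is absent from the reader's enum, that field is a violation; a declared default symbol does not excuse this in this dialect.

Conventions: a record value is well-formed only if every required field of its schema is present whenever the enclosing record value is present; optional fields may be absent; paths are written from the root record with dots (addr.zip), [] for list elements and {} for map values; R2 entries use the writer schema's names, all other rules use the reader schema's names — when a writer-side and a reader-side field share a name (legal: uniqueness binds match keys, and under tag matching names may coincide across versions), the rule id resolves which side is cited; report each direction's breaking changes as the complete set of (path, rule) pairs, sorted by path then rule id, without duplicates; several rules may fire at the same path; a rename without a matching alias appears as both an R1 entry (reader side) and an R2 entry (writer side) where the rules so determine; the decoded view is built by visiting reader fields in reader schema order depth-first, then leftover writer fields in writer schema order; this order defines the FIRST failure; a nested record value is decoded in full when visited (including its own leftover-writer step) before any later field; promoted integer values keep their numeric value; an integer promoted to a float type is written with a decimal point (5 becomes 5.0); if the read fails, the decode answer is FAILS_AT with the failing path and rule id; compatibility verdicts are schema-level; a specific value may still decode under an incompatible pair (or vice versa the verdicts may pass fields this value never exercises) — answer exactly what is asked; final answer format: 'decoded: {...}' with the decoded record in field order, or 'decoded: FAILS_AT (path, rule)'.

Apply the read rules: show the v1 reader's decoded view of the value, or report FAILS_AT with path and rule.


decoded: {"kind": "OWNER", "attrs": [false], "zip": null, "checksum": 0x1A2B, "balance": 10.0, "age": -7}

the writer's type comes first in each Profile pair
decode (reader v1):
  kind := "OWNER"
  attrs := [false]
  zip := null (absent, optional -> null)
  checksum := 0x1A2B
  balance := 10.0
  age := -7
  => decoded: {"kind": "OWNER", "attrs": [false], "zip": null, "checksum": 0x1A2B, "balance": 10.0, "age": -7}
diffs on Profile not affecting the asked answer:
  enum Priority (field kind in record Profile): symbol FAX added -> schema-level compatibility only; this Profile value's decode is unchanged
  field attrs in record Profile: optional changed to required -> schema-level compatibility only; this Profile value's decode is unchanged
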